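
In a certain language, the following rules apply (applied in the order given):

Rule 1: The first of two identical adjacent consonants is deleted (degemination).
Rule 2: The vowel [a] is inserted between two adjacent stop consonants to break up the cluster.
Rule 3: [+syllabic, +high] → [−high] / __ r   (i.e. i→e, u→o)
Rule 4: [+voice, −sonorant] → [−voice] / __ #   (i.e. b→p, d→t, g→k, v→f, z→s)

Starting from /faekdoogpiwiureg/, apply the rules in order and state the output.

Rule 1 (degemination): no segment meets the environment; /faekdoogpiwiureg/ is unchanged.
Rule 2 (stop-cluster a-epenthesis): /k/ and /d/ form a stop–stop cluster, so [a] is inserted between them. /g/ and /p/ form a stop–stop cluster, so [a] is inserted between them. /faekdoogpiwiureg/ → faekadoogapiwiureg.
Rule 3 (pre-rhotic lowering): /u/ is a high vowel immediately before /r/, so it lowers to [o]. /faekadoogapiwiureg/ → faekadoogapiwioreg.
Rule 4 (final devoicing): /g/ is a voiced obstruent in word-final position, so it devoices to [k]. /faekadoogapiwioreg/ → faekadoogapiwiorek.

faekadoogapiwiorek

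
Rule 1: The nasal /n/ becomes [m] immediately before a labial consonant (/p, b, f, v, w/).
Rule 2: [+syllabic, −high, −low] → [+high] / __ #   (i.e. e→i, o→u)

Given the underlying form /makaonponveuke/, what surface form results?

Rule 1 (nasal place assimilation): /n/ precedes the labial consonant /p/, so it assimilates in place to [m]. /n/ precedes the labial consonant /v/, so it assimilates in place to [m]. /makaonponveuke/ → makaompomveuke.
Rule 2 (final vowel raising): /e/ is a mid vowel in word-final position, so it raises to [i]. /makaompomveuke/ → makaompomveuki.

makaompomveuki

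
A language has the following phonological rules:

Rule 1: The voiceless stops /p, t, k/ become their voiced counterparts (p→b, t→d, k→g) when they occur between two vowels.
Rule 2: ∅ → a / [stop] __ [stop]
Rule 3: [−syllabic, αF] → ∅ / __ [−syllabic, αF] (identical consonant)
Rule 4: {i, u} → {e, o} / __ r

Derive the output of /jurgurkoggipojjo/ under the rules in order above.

jorgorkogagibojo

Rule 1 (intervocalic voicing): /p/ is a voiceless stop between vowels /i/ and /o/, so it voices to [b]. /jurgurkoggipojjo/ → jurgurkoggibojjo.
Rule 2 (stop-cluster a-epenthesis): /g/ and /g/ form a stop–stop cluster, so [a] is inserted between them. /jurgurkoggibojjo/ → jurgurkogagibojjo.
Rule 3 (degemination): /jj/ is a geminate; the first /j/ deletes. /jurgurkogagibojjo/ → jurgurkogagibojo.
Rule 4 (pre-rhotic lowering): /u/ is a high vowel immediately before /r/, so it lowers to [o]. /u/ is a high vowel immediately before /r/, so it lowers to [o]. /jurgurkogagibojo/ → jorgorkogagibojo.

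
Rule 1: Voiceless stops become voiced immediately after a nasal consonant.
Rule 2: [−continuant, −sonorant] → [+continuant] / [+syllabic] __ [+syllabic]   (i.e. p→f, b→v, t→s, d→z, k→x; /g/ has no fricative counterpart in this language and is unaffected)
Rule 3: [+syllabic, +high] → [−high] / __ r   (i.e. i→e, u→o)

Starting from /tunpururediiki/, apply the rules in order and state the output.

tunbororeziixi

Rule 1 (post-nasal voicing): /p/ is a voiceless stop immediately after the nasal /n/, so it voices to [b]. /tunpururediiki/ → tunbururediiki.
Rule 2 (intervocalic spirantization): /d/ is a stop between vowels /e/ and /i/, so it spirantizes to the fricative [z]. /k/ is a stop between vowels /i/ and /i/, so it spirantizes to the fricative [x]. /tunbururediiki/ → tunburureziixi.
Rule 3 (pre-rhotic lowering): /u/ is a high vowel immediately before /r/, so it lowers to [o]. /u/ is a high vowel immediately before /r/, so it lowers to [o]. /tunburureziixi/ → tunbororeziixi.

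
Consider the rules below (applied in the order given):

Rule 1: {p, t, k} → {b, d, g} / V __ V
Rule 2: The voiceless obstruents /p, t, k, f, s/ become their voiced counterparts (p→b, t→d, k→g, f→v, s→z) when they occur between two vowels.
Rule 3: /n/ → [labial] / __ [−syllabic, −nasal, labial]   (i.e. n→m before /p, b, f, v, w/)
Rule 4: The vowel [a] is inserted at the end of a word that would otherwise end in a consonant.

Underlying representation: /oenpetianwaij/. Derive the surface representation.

oempediamwaija

Rule 1 (intervocalic voicing): /t/ is a voiceless stop between vowels /e/ and /i/, so it voices to [d]. /oenpetianwaij/ → oenpedianwaij.
Rule 2 (intervocalic voicing): no segment meets the environment; /oenpedianwaij/ is unchanged.
Rule 3 (nasal place assimilation): /n/ precedes the labial consonant /p/, so it assimilates in place to [m]. /n/ precedes the labial consonant /w/, so it assimilates in place to [m]. /oenpedianwaij/ → oempediamwaij.
Rule 4 (final a-epenthesis): the form ends in the consonant /j/, so [a] is inserted word-finally. /oempediamwaij/ → oempediamwaija.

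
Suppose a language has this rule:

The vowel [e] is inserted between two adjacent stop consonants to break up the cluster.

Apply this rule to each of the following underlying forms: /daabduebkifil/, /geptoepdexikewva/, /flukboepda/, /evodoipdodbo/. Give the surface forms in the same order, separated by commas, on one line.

/daabduebkifil/: /b/ and /d/ form a stop–stop cluster, so [e] is inserted between them. /b/ and /k/ form a stop–stop cluster, so [e] is inserted between them. → [daabeduebekifil].
/geptoepdexikewva/: /p/ and /t/ form a stop–stop cluster, so [e] is inserted between them. /p/ and /d/ form a stop–stop cluster, so [e] is inserted between them. → [gepetoepedexikewva].
/flukboepda/: /k/ and /b/ form a stop–stop cluster, so [e] is inserted between them. /p/ and /d/ form a stop–stop cluster, so [e] is inserted between them. → [flukeboepeda].
/evodoipdodbo/: /p/ and /d/ form a stop–stop cluster, so [e] is inserted between them. /d/ and /b/ form a stop–stop cluster, so [e] is inserted between them. → [evodoipedodebo].

daabeduebekifil, gepetoepedexikewva, flukeboepeda, evodoipedodebo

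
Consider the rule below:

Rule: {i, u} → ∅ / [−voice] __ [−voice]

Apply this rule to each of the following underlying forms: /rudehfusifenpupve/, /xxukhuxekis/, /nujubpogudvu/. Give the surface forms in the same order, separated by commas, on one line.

/rudehfusifenpupve/: /u/ is a high vowel flanked by voiceless consonants /f/ and /s/, so it deletes. /i/ is a high vowel flanked by voiceless consonants /s/ and /f/, so it deletes. /u/ is a high vowel flanked by voiceless consonants /p/ and /p/, so it deletes. → [rudehfsfenppve].
/xxukhuxekis/: /u/ is a high vowel flanked by voiceless consonants /x/ and /k/, so it deletes. /u/ is a high vowel flanked by voiceless consonants /h/ and /x/, so it deletes. /i/ is a high vowel flanked by voiceless consonants /k/ and /s/, so it deletes. → [xxkhxeks].
/nujubpogudvu/: the rule's environment is not met; surfaces unchanged as [nujubpogudvu].

rudehfsfenppve, xxkhxeks, nujubpogudvu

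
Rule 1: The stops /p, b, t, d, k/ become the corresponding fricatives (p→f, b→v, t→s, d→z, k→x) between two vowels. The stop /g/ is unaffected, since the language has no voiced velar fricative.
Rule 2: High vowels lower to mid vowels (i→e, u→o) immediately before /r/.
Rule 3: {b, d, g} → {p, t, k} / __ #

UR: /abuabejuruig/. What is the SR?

avuavejoruik

Rule 1 (intervocalic spirantization): /b/ is a stop between vowels /a/ and /u/, so it spirantizes to the fricative [v]. /b/ is a stop between vowels /a/ and /e/, so it spirantizes to the fricative [v]. /abuabejuruig/ → avuavejuruig.
Rule 2 (pre-rhotic lowering): /u/ is a high vowel immediately before /r/, so it lowers to [o]. /avuavejuruig/ → avuavejoruig.
Rule 3 (final devoicing): /g/ is a voiced stop in word-final position, so it devoices to [k]. /avuavejoruig/ → avuavejoruik.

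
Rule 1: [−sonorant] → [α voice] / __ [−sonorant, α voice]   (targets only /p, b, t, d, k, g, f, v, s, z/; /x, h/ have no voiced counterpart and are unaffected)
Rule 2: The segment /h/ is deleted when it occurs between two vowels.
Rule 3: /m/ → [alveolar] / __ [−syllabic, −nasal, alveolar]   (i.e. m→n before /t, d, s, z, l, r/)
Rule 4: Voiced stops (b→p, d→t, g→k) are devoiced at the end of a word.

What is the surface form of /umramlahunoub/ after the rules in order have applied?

Rule 1 (regressive voicing assimilation): no segment meets the environment; /umramlahunoub/ is unchanged.
Rule 2 (intervocalic h-deletion): /h/ occurs between vowels /a/ and /u/, so it deletes. /umramlahunoub/ → umramlaunoub.
Rule 3 (nasal place assimilation): /m/ precedes the alveolar consonant /r/, so it assimilates in place to [n]. /m/ precedes the alveolar consonant /l/, so it assimilates in place to [n]. /umramlaunoub/ → unranlaunoub.
Rule 4 (final devoicing): /b/ is a voiced stop in word-final position, so it devoices to [p]. /unranlaunoub/ → unranlaunoup.

unranlaunoup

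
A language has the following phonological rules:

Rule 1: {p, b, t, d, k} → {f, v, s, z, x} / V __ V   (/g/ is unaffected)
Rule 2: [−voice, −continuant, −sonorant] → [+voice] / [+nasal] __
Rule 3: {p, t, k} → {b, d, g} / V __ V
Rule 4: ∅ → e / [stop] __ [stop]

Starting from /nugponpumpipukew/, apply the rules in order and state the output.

Rule 1 (intervocalic spirantization): /p/ is a stop between vowels /i/ and /u/, so it spirantizes to the fricative [f]. /k/ is a stop between vowels /u/ and /e/, so it spirantizes to the fricative [x]. /nugponpumpipukew/ → nugponpumpifuxew.
Rule 2 (post-nasal voicing): /p/ is a voiceless stop immediately after the nasal /n/, so it voices to [b]. /p/ is a voiceless stop immediately after the nasal /m/, so it voices to [b]. /nugponpumpifuxew/ → nugponbumbifuxew.
Rule 3 (intervocalic voicing): no segment meets the environment; /nugponbumbifuxew/ is unchanged.
Rule 4 (stop-cluster e-epenthesis): /g/ and /p/ form a stop–stop cluster, so [e] is inserted between them. /nugponbumbifuxew/ → nugeponbumbifuxew.

nugeponbumbifuxew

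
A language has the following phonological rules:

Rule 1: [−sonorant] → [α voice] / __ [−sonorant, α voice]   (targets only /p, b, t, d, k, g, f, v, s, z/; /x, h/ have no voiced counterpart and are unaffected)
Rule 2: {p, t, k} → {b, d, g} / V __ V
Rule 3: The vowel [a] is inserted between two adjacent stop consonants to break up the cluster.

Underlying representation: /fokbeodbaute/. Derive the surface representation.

fogabeodabaude

Rule 1 (regressive voicing assimilation): /k/ precedes the voiced obstruent /b/, so it voices to [g] by assimilation. /fokbeodbaute/ → fogbeodbaute.
Rule 2 (intervocalic voicing): /t/ is a voiceless stop between vowels /u/ and /e/, so it voices to [d]. /fogbeodbaute/ → fogbeodbaude.
Rule 3 (stop-cluster a-epenthesis): /g/ and /b/ form a stop–stop cluster, so [a] is inserted between them. /d/ and /b/ form a stop–stop cluster, so [a] is inserted between them. /fogbeodbaude/ → fogabeodabaude.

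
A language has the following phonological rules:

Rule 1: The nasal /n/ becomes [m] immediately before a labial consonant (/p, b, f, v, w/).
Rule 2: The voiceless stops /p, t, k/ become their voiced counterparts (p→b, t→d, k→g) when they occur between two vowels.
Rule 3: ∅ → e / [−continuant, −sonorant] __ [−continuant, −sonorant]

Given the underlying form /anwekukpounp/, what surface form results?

amwegukepoump

Rule 1 (nasal place assimilation): /n/ precedes the labial consonant /w/, so it assimilates in place to [m]. /n/ precedes the labial consonant /p/, so it assimilates in place to [m]. /anwekukpounp/ → amwekukpoump.
Rule 2 (intervocalic voicing): /k/ is a voiceless stop between vowels /e/ and /u/, so it voices to [g]. /amwekukpoump/ → amwegukpoump.
Rule 3 (stop-cluster e-epenthesis): /k/ and /p/ form a stop–stop cluster, so [e] is inserted between them. /amwegukpoump/ → amwegukepoump.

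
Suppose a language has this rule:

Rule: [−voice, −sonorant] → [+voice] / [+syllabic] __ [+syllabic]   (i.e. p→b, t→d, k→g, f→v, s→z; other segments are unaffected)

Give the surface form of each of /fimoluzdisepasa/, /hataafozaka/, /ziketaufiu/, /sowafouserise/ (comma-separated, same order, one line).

fimoluzdizebaza, hadaavozaga, zigedauviu, sowavouzerize

/fimoluzdisepasa/: /s/ is a voiceless obstruent between vowels /i/ and /e/, so it voices to [z]. /p/ is a voiceless obstruent between vowels /e/ and /a/, so it voices to [b]. /s/ is a voiceless obstruent between vowels /a/ and /a/, so it voices to [z]. → [fimoluzdizebaza].
/hataafozaka/: /t/ is a voiceless obstruent between vowels /a/ and /a/, so it voices to [d]. /f/ is a voiceless obstruent between vowels /a/ and /o/, so it voices to [v]. /k/ is a voiceless obstruent between vowels /a/ and /a/, so it voices to [g]. → [hadaavozaga].
/ziketaufiu/: /k/ is a voiceless obstruent between vowels /i/ and /e/, so it voices to [g]. /t/ is a voiceless obstruent between vowels /e/ and /a/, so it voices to [d]. /f/ is a voiceless obstruent between vowels /u/ and /i/, so it voices to [v]. → [zigedauviu].
/sowafouserise/: /f/ is a voiceless obstruent between vowels /a/ and /o/, so it voices to [v]. /s/ is a voiceless obstruent between vowels /u/ and /e/, so it voices to [z]. /s/ is a voiceless obstruent between vowels /i/ and /e/, so it voices to [z]. → [sowavouzerize].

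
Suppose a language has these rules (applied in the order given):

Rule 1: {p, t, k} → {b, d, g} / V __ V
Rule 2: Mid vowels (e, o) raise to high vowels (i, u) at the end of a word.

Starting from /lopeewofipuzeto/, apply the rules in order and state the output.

lobeewofibuzedu

Rule 1 (intervocalic voicing): /p/ is a voiceless stop between vowels /o/ and /e/, so it voices to [b]. /p/ is a voiceless stop between vowels /i/ and /u/, so it voices to [b]. /t/ is a voiceless stop between vowels /e/ and /o/, so it voices to [d]. /lopeewofipuzeto/ → lobeewofibuzedo.
Rule 2 (final vowel raising): /o/ is a mid vowel in word-final position, so it raises to [u]. /lobeewofibuzedo/ → lobeewofibuzedu.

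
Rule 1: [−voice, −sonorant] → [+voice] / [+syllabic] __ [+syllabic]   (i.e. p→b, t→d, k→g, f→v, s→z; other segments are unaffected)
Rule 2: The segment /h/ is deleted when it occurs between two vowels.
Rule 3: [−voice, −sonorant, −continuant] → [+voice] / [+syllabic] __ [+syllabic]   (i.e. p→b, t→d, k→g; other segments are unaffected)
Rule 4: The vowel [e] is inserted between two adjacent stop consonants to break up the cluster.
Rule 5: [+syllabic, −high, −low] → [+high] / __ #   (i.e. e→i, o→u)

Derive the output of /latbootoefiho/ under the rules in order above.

lateboodoeviu

Rule 1 (intervocalic voicing): /t/ is a voiceless obstruent between vowels /o/ and /o/, so it voices to [d]. /f/ is a voiceless obstruent between vowels /e/ and /i/, so it voices to [v]. /latbootoefiho/ → latboodoeviho.
Rule 2 (intervocalic h-deletion): /h/ occurs between vowels /i/ and /o/, so it deletes. /latboodoeviho/ → latboodoevio.
Rule 3 (intervocalic voicing): no segment meets the environment; /latboodoevio/ is unchanged.
Rule 4 (stop-cluster e-epenthesis): /t/ and /b/ form a stop–stop cluster, so [e] is inserted between them. /latboodoevio/ → lateboodoevio.
Rule 5 (final vowel raising): /o/ is a mid vowel in word-final position, so it raises to [u]. /lateboodoevio/ → lateboodoeviu.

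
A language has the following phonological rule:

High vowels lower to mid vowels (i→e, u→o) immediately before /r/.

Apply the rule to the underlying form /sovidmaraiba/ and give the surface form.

No segment of /sovidmaraiba/ meets the structural description of the rule, so the form surfaces unchanged.

sovidmaraiba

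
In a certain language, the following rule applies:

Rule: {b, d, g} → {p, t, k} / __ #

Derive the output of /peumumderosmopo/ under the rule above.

peumumderosmopo

No segment of /peumumderosmopo/ meets the structural description of the rule, so the form surfaces unchanged.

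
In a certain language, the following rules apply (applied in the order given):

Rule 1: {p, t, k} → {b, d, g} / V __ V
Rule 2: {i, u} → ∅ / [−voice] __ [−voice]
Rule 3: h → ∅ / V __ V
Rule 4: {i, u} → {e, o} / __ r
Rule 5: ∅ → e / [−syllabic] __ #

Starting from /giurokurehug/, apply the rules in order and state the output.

giorogoreuge

Rule 1 (intervocalic voicing): /k/ is a voiceless stop between vowels /o/ and /u/, so it voices to [g]. /giurokurehug/ → giurogurehug.
Rule 2 (high vowel syncope): no segment meets the environment; /giurogurehug/ is unchanged.
Rule 3 (intervocalic h-deletion): /h/ occurs between vowels /e/ and /u/, so it deletes. /giurogurehug/ → giurogureug.
Rule 4 (pre-rhotic lowering): /u/ is a high vowel immediately before /r/, so it lowers to [o]. /u/ is a high vowel immediately before /r/, so it lowers to [o]. /giurogureug/ → giorogoreug.
Rule 5 (final e-epenthesis): the form ends in the consonant /g/, so [e] is inserted word-finally. /giorogoreug/ → giorogoreuge.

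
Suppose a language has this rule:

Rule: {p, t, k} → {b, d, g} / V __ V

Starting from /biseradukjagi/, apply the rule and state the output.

biseradukjagi

No segment of /biseradukjagi/ meets the structural description of the rule, so the form surfaces unchanged.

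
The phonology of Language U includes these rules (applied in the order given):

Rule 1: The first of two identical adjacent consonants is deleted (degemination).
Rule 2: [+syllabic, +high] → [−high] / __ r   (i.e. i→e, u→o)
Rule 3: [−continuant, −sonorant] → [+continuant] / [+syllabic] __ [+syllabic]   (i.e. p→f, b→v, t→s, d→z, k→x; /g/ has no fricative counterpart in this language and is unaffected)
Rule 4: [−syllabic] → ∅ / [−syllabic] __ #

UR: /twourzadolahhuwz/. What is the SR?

twoorzazolahuw

Rule 1 (degemination): /hh/ is a geminate; the first /h/ deletes. /twourzadolahhuwz/ → twourzadolahuwz.
Rule 2 (pre-rhotic lowering): /u/ is a high vowel immediately before /r/, so it lowers to [o]. /twourzadolahuwz/ → twoorzadolahuwz.
Rule 3 (intervocalic spirantization): /d/ is a stop between vowels /a/ and /o/, so it spirantizes to the fricative [z]. /twoorzadolahuwz/ → twoorzazolahuwz.
Rule 4 (final cluster simplification): /z/ is the second consonant of a word-final cluster /wz/, so it deletes. /twoorzazolahuwz/ → twoorzazolahuw.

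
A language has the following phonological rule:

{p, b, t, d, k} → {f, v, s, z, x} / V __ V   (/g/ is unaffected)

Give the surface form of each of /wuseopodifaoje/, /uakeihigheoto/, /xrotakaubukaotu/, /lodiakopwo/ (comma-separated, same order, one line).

/wuseopodifaoje/: /p/ is a stop between vowels /o/ and /o/, so it spirantizes to the fricative [f]. /d/ is a stop between vowels /o/ and /i/, so it spirantizes to the fricative [z]. → [wuseofozifaoje].
/uakeihigheoto/: /k/ is a stop between vowels /a/ and /e/, so it spirantizes to the fricative [x]. /t/ is a stop between vowels /o/ and /o/, so it spirantizes to the fricative [s]. → [uaxeihigheoso].
/xrotakaubukaotu/: /t/ is a stop between vowels /o/ and /a/, so it spirantizes to the fricative [s]. /k/ is a stop between vowels /a/ and /a/, so it spirantizes to the fricative [x]. /b/ is a stop between vowels /u/ and /u/, so it spirantizes to the fricative [v]. /k/ is a stop between vowels /u/ and /a/, so it spirantizes to the fricative [x]. /t/ is a stop between vowels /o/ and /u/, so it spirantizes to the fricative [s]. → [xrosaxauvuxaosu].
/lodiakopwo/: /d/ is a stop between vowels /o/ and /i/, so it spirantizes to the fricative [z]. /k/ is a stop between vowels /a/ and /o/, so it spirantizes to the fricative [x]. → [loziaxopwo].

wuseofozifaoje, uaxeihigheoso, xrosaxauvuxaosu, loziaxopwo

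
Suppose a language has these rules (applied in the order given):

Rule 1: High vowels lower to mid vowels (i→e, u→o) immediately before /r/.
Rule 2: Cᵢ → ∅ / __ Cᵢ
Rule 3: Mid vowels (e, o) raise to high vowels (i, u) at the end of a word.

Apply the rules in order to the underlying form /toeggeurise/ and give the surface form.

Rule 1 (pre-rhotic lowering): /u/ is a high vowel immediately before /r/, so it lowers to [o]. /toeggeurise/ → toeggeorise.
Rule 2 (degemination): /gg/ is a geminate; the first /g/ deletes. /toeggeorise/ → toegeorise.
Rule 3 (final vowel raising): /e/ is a mid vowel in word-final position, so it raises to [i]. /toegeorise/ → toegeorisi.

toegeorisi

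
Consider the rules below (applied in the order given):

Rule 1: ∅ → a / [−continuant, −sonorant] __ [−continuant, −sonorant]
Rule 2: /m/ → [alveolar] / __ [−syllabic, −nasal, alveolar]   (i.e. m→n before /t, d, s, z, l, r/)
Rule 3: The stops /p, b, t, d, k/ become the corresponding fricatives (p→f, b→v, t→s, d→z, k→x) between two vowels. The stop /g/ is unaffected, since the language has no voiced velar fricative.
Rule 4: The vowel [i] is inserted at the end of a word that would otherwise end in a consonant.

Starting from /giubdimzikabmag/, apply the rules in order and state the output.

giuvazinzixabmagi

Rule 1 (stop-cluster a-epenthesis): /b/ and /d/ form a stop–stop cluster, so [a] is inserted between them. /giubdimzikabmag/ → giubadimzikabmag.
Rule 2 (nasal place assimilation): /m/ precedes the alveolar consonant /z/, so it assimilates in place to [n]. /giubadimzikabmag/ → giubadinzikabmag.
Rule 3 (intervocalic spirantization): /b/ is a stop between vowels /u/ and /a/, so it spirantizes to the fricative [v]. /d/ is a stop between vowels /a/ and /i/, so it spirantizes to the fricative [z]. /k/ is a stop between vowels /i/ and /a/, so it spirantizes to the fricative [x]. /giubadinzikabmag/ → giuvazinzixabmag.
Rule 4 (final i-epenthesis): the form ends in the consonant /g/, so [i] is inserted word-finally. /giuvazinzixabmag/ → giuvazinzixabmagi.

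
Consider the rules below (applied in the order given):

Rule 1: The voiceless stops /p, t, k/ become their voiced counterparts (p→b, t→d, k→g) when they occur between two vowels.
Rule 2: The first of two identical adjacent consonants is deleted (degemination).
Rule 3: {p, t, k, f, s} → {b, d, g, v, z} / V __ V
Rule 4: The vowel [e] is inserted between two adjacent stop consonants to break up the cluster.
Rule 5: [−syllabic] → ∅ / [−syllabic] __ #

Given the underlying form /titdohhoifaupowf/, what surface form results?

titedohoivaubow

Rule 1 (intervocalic voicing): /p/ is a voiceless stop between vowels /u/ and /o/, so it voices to [b]. /titdohhoifaupowf/ → titdohhoifaubowf.
Rule 2 (degemination): /hh/ is a geminate; the first /h/ deletes. /titdohhoifaubowf/ → titdohoifaubowf.
Rule 3 (intervocalic voicing): /f/ is a voiceless obstruent between vowels /i/ and /a/, so it voices to [v]. /titdohoifaubowf/ → titdohoivaubowf.
Rule 4 (stop-cluster e-epenthesis): /t/ and /d/ form a stop–stop cluster, so [e] is inserted between them. /titdohoivaubowf/ → titedohoivaubowf.
Rule 5 (final cluster simplification): /f/ is the second consonant of a word-final cluster /wf/, so it deletes. /titedohoivaubowf/ → titedohoivaubow.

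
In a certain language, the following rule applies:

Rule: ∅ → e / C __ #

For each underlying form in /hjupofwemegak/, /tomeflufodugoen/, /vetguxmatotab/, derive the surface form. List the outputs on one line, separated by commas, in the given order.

/hjupofwemegak/: the form ends in the consonant /k/, so [e] is inserted word-finally. → [hjupofwemegake].
/tomeflufodugoen/: the form ends in the consonant /n/, so [e] is inserted word-finally. → [tomeflufodugoene].
/vetguxmatotab/: the form ends in the consonant /b/, so [e] is inserted word-finally. → [vetguxmatotabe].

hjupofwemegake, tomeflufodugoene, vetguxmatotabe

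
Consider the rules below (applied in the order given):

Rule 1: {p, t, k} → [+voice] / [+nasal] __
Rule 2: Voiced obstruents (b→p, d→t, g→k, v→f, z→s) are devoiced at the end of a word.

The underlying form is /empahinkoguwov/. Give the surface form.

Rule 1 (post-nasal voicing): /p/ is a voiceless stop immediately after the nasal /m/, so it voices to [b]. /k/ is a voiceless stop immediately after the nasal /n/, so it voices to [g]. /empahinkoguwov/ → embahingoguwov.
Rule 2 (final devoicing): /v/ is a voiced obstruent in word-final position, so it devoices to [f]. /embahingoguwov/ → embahingoguwof.

embahingoguwof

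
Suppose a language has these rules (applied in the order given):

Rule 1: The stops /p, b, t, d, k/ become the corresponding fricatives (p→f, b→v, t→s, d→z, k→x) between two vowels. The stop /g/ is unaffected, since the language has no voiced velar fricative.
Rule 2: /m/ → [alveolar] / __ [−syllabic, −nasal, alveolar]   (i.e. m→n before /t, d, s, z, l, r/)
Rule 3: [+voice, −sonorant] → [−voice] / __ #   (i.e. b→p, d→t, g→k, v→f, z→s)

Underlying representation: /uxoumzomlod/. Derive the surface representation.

Rule 1 (intervocalic spirantization): no segment meets the environment; /uxoumzomlod/ is unchanged.
Rule 2 (nasal place assimilation): /m/ precedes the alveolar consonant /z/, so it assimilates in place to [n]. /m/ precedes the alveolar consonant /l/, so it assimilates in place to [n]. /uxoumzomlod/ → uxounzonlod.
Rule 3 (final devoicing): /d/ is a voiced obstruent in word-final position, so it devoices to [t]. /uxounzonlod/ → uxounzonlot.

uxounzonlot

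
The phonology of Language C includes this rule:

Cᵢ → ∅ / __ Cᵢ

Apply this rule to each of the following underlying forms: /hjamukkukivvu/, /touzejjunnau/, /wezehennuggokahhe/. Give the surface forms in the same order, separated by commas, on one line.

/hjamukkukivvu/: /kk/ is a geminate; the first /k/ deletes. /vv/ is a geminate; the first /v/ deletes. → [hjamukukivu].
/touzejjunnau/: /jj/ is a geminate; the first /j/ deletes. /nn/ is a geminate; the first /n/ deletes. → [touzejunau].
/wezehennuggokahhe/: /nn/ is a geminate; the first /n/ deletes. /gg/ is a geminate; the first /g/ deletes. /hh/ is a geminate; the first /h/ deletes. → [wezehenugokahe].

hjamukukivu, touzejunau, wezehenugokahe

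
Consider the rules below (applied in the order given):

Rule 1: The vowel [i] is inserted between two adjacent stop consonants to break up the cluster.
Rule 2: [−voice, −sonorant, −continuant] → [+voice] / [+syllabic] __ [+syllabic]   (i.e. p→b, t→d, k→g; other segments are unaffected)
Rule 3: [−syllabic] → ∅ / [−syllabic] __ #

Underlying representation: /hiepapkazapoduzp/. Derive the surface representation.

hiebabigazaboduz

Rule 1 (stop-cluster i-epenthesis): /p/ and /k/ form a stop–stop cluster, so [i] is inserted between them. /hiepapkazapoduzp/ → hiepapikazapoduzp.
Rule 2 (intervocalic voicing): /p/ is a voiceless stop between vowels /e/ and /a/, so it voices to [b]. /p/ is a voiceless stop between vowels /a/ and /i/, so it voices to [b]. /k/ is a voiceless stop between vowels /i/ and /a/, so it voices to [g]. /p/ is a voiceless stop between vowels /a/ and /o/, so it voices to [b]. /hiepapikazapoduzp/ → hiebabigazaboduzp.
Rule 3 (final cluster simplification): /p/ is the second consonant of a word-final cluster /zp/, so it deletes. /hiebabigazaboduzp/ → hiebabigazaboduz.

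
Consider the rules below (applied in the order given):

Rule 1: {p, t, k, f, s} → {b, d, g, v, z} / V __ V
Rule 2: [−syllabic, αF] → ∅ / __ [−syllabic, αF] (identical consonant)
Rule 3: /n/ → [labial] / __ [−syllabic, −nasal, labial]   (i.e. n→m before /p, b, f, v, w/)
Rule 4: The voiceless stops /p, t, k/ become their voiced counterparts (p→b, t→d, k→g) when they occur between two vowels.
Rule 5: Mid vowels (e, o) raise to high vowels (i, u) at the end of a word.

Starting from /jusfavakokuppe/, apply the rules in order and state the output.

jusfavagogubi

Rule 1 (intervocalic voicing): /k/ is a voiceless obstruent between vowels /a/ and /o/, so it voices to [g]. /k/ is a voiceless obstruent between vowels /o/ and /u/, so it voices to [g]. /jusfavakokuppe/ → jusfavagoguppe.
Rule 2 (degemination): /pp/ is a geminate; the first /p/ deletes. /jusfavagoguppe/ → jusfavagogupe.
Rule 3 (nasal place assimilation): no segment meets the environment; /jusfavagogupe/ is unchanged.
Rule 4 (intervocalic voicing): /p/ is a voiceless stop between vowels /u/ and /e/, so it voices to [b]. /jusfavagogupe/ → jusfavagogube.
Rule 5 (final vowel raising): /e/ is a mid vowel in word-final position, so it raises to [i]. /jusfavagogube/ → jusfavagogubi.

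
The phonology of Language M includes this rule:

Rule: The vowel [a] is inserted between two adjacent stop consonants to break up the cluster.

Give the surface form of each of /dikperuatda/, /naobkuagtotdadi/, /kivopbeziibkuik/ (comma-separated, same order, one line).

/dikperuatda/: /k/ and /p/ form a stop–stop cluster, so [a] is inserted between them. /t/ and /d/ form a stop–stop cluster, so [a] is inserted between them. → [dikaperuatada].
/naobkuagtotdadi/: /b/ and /k/ form a stop–stop cluster, so [a] is inserted between them. /g/ and /t/ form a stop–stop cluster, so [a] is inserted between them. /t/ and /d/ form a stop–stop cluster, so [a] is inserted between them. → [naobakuagatotadadi].
/kivopbeziibkuik/: /p/ and /b/ form a stop–stop cluster, so [a] is inserted between them. /b/ and /k/ form a stop–stop cluster, so [a] is inserted between them. → [kivopabeziibakuik].

dikaperuatada, naobakuagatotadadi, kivopabeziibakuik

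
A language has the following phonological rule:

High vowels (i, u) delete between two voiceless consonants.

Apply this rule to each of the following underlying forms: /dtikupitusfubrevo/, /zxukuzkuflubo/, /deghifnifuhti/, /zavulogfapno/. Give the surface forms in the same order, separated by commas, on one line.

/dtikupitusfubrevo/: /i/ is a high vowel flanked by voiceless consonants /t/ and /k/, so it deletes. /u/ is a high vowel flanked by voiceless consonants /k/ and /p/, so it deletes. /i/ is a high vowel flanked by voiceless consonants /p/ and /t/, so it deletes. /u/ is a high vowel flanked by voiceless consonants /t/ and /s/, so it deletes. → [dtkptsfubrevo].
/zxukuzkuflubo/: /u/ is a high vowel flanked by voiceless consonants /x/ and /k/, so it deletes. /u/ is a high vowel flanked by voiceless consonants /k/ and /f/, so it deletes. → [zxkuzkflubo].
/deghifnifuhti/: /i/ is a high vowel flanked by voiceless consonants /h/ and /f/, so it deletes. /u/ is a high vowel flanked by voiceless consonants /f/ and /h/, so it deletes. → [deghfnifhti].
/zavulogfapno/: the rule's environment is not met; surfaces unchanged as [zavulogfapno].

dtkptsfubrevo, zxkuzkflubo, deghfnifhti, zavulogfapno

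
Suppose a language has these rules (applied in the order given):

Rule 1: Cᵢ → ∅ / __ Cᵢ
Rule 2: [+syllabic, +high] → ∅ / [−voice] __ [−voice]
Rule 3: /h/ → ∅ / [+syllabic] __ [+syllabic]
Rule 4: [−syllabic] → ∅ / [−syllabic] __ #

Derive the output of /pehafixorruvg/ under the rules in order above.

Rule 1 (degemination): /rr/ is a geminate; the first /r/ deletes. /pehafixorruvg/ → pehafixoruvg.
Rule 2 (high vowel syncope): /i/ is a high vowel flanked by voiceless consonants /f/ and /x/, so it deletes. /pehafixoruvg/ → pehafxoruvg.
Rule 3 (intervocalic h-deletion): /h/ occurs between vowels /e/ and /a/, so it deletes. /pehafxoruvg/ → peafxoruvg.
Rule 4 (final cluster simplification): /g/ is the second consonant of a word-final cluster /vg/, so it deletes. /peafxoruvg/ → peafxoruv.

peafxoruv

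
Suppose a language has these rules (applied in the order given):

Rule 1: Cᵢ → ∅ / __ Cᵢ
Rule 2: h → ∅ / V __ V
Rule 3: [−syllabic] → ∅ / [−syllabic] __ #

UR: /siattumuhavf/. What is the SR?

Rule 1 (degemination): /tt/ is a geminate; the first /t/ deletes. /siattumuhavf/ → siatumuhavf.
Rule 2 (intervocalic h-deletion): /h/ occurs between vowels /u/ and /a/, so it deletes. /siatumuhavf/ → siatumuavf.
Rule 3 (final cluster simplification): /f/ is the second consonant of a word-final cluster /vf/, so it deletes. /siatumuavf/ → siatumuav.

siatumuav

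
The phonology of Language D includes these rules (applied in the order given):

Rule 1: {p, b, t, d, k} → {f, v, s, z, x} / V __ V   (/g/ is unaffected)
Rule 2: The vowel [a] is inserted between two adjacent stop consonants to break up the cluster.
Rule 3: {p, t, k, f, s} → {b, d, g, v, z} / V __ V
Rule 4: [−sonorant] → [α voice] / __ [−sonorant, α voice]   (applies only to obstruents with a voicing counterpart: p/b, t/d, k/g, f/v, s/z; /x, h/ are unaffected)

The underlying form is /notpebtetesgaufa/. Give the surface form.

Rule 1 (intervocalic spirantization): /t/ is a stop between vowels /e/ and /e/, so it spirantizes to the fricative [s]. /notpebtetesgaufa/ → notpebtesesgaufa.
Rule 2 (stop-cluster a-epenthesis): /t/ and /p/ form a stop–stop cluster, so [a] is inserted between them. /b/ and /t/ form a stop–stop cluster, so [a] is inserted between them. /notpebtesesgaufa/ → notapebatesesgaufa.
Rule 3 (intervocalic voicing): /t/ is a voiceless obstruent between vowels /o/ and /a/, so it voices to [d]. /p/ is a voiceless obstruent between vowels /a/ and /e/, so it voices to [b]. /t/ is a voiceless obstruent between vowels /a/ and /e/, so it voices to [d]. /s/ is a voiceless obstruent between vowels /e/ and /e/, so it voices to [z]. /f/ is a voiceless obstruent between vowels /u/ and /a/, so it voices to [v]. /notapebatesesgaufa/ → nodabebadezesgauva.
Rule 4 (regressive voicing assimilation): /s/ precedes the voiced obstruent /g/, so it voices to [z] by assimilation. /nodabebadezesgauva/ → nodabebadezezgauva.

nodabebadezezgauva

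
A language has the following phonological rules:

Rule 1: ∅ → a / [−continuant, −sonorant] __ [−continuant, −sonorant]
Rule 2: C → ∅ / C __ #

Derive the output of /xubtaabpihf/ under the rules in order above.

Rule 1 (stop-cluster a-epenthesis): /b/ and /t/ form a stop–stop cluster, so [a] is inserted between them. /b/ and /p/ form a stop–stop cluster, so [a] is inserted between them. /xubtaabpihf/ → xubataabapihf.
Rule 2 (final cluster simplification): /f/ is the second consonant of a word-final cluster /hf/, so it deletes. /xubataabapihf/ → xubataabapih.

xubataabapih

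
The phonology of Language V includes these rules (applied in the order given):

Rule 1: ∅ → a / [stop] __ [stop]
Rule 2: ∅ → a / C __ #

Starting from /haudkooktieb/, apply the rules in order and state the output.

Rule 1 (stop-cluster a-epenthesis): /d/ and /k/ form a stop–stop cluster, so [a] is inserted between them. /k/ and /t/ form a stop–stop cluster, so [a] is inserted between them. /haudkooktieb/ → haudakookatieb.
Rule 2 (final a-epenthesis): the form ends in the consonant /b/, so [a] is inserted word-finally. /haudakookatieb/ → haudakookatieba.

haudakookatieba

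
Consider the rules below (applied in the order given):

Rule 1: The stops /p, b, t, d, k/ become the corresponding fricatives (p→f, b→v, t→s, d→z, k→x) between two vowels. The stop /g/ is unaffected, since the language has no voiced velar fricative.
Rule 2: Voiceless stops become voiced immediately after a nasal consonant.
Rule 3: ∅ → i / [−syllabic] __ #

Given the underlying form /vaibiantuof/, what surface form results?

Rule 1 (intervocalic spirantization): /b/ is a stop between vowels /i/ and /i/, so it spirantizes to the fricative [v]. /vaibiantuof/ → vaiviantuof.
Rule 2 (post-nasal voicing): /t/ is a voiceless stop immediately after the nasal /n/, so it voices to [d]. /vaiviantuof/ → vaivianduof.
Rule 3 (final i-epenthesis): the form ends in the consonant /f/, so [i] is inserted word-finally. /vaivianduof/ → vaivianduofi.

vaivianduofi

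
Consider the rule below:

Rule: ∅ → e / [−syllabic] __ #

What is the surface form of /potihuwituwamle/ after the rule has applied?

No segment of /potihuwituwamle/ meets the structural description of the rule, so the form surfaces unchanged.

potihuwituwamle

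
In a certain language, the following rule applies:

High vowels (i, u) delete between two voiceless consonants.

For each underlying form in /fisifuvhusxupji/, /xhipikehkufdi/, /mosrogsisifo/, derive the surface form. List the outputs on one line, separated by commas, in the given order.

/fisifuvhusxupji/: /i/ is a high vowel flanked by voiceless consonants /f/ and /s/, so it deletes. /i/ is a high vowel flanked by voiceless consonants /s/ and /f/, so it deletes. /u/ is a high vowel flanked by voiceless consonants /h/ and /s/, so it deletes. /u/ is a high vowel flanked by voiceless consonants /x/ and /p/, so it deletes. → [fsfuvhsxpji].
/xhipikehkufdi/: /i/ is a high vowel flanked by voiceless consonants /h/ and /p/, so it deletes. /i/ is a high vowel flanked by voiceless consonants /p/ and /k/, so it deletes. /u/ is a high vowel flanked by voiceless consonants /k/ and /f/, so it deletes. → [xhpkehkfdi].
/mosrogsisifo/: /i/ is a high vowel flanked by voiceless consonants /s/ and /s/, so it deletes. /i/ is a high vowel flanked by voiceless consonants /s/ and /f/, so it deletes. → [mosrogssfo].

fsfuvhsxpji, xhpkehkfdi, mosrogssfo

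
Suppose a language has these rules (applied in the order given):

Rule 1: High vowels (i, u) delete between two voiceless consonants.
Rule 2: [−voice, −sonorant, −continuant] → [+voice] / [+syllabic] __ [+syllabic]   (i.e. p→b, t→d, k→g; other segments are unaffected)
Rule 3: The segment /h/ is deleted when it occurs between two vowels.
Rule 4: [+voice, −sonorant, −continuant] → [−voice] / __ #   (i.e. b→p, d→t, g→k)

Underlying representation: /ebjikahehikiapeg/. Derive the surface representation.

Rule 1 (high vowel syncope): /i/ is a high vowel flanked by voiceless consonants /h/ and /k/, so it deletes. /ebjikahehikiapeg/ → ebjikahehkiapeg.
Rule 2 (intervocalic voicing): /k/ is a voiceless stop between vowels /i/ and /a/, so it voices to [g]. /p/ is a voiceless stop between vowels /a/ and /e/, so it voices to [b]. /ebjikahehkiapeg/ → ebjigahehkiabeg.
Rule 3 (intervocalic h-deletion): /h/ occurs between vowels /a/ and /e/, so it deletes. /ebjigahehkiabeg/ → ebjigaehkiabeg.
Rule 4 (final devoicing): /g/ is a voiced stop in word-final position, so it devoices to [k]. /ebjigaehkiabeg/ → ebjigaehkiabek.

ebjigaehkiabek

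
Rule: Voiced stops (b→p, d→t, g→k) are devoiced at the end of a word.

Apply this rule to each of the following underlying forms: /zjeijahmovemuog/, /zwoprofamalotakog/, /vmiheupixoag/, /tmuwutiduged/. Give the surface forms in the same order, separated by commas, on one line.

zjeijahmovemuok, zwoprofamalotakok, vmiheupixoak, tmuwutiduget

/zjeijahmovemuog/: /g/ is a voiced stop in word-final position, so it devoices to [k]. → [zjeijahmovemuok].
/zwoprofamalotakog/: /g/ is a voiced stop in word-final position, so it devoices to [k]. → [zwoprofamalotakok].
/vmiheupixoag/: /g/ is a voiced stop in word-final position, so it devoices to [k]. → [vmiheupixoak].
/tmuwutiduged/: /d/ is a voiced stop in word-final position, so it devoices to [t]. → [tmuwutiduget].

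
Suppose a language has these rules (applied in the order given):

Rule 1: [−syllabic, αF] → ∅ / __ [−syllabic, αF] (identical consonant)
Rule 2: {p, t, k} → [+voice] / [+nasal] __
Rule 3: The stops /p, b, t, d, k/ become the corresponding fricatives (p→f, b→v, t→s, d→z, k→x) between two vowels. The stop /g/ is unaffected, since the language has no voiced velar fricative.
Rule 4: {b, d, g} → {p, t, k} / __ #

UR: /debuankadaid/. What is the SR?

devuangazait

Rule 1 (degemination): no segment meets the environment; /debuankadaid/ is unchanged.
Rule 2 (post-nasal voicing): /k/ is a voiceless stop immediately after the nasal /n/, so it voices to [g]. /debuankadaid/ → debuangadaid.
Rule 3 (intervocalic spirantization): /b/ is a stop between vowels /e/ and /u/, so it spirantizes to the fricative [v]. /d/ is a stop between vowels /a/ and /a/, so it spirantizes to the fricative [z]. /debuangadaid/ → devuangazaid.
Rule 4 (final devoicing): /d/ is a voiced stop in word-final position, so it devoices to [t]. /devuangazaid/ → devuangazait.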